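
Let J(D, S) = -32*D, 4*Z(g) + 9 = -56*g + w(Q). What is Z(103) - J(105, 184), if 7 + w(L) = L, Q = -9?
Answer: 7647/4 ≈ 1911.8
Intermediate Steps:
w(L) = -7 + L
Z(g) = -25/4 - 14*g (Z(g) = -9/4 + (-56*g + (-7 - 9))/4 = -9/4 + (-56*g - 16)/4 = -9/4 + (-16 - 56*g)/4 = -9/4 + (-4 - 14*g) = -25/4 - 14*g)
Z(103) - J(105, 184) = (-25/4 - 14*103) - (-32)*105 = (-25/4 - 1442) - 1*(-3360) = -5793/4 + 3360 = 7647/4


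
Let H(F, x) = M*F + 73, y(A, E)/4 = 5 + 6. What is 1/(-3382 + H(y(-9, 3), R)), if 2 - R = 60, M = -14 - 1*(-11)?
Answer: -1/3441 ≈ -0.00029061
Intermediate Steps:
M = -3 (M = -14 + 11 = -3)
R = -58 (R = 2 - 1*60 = 2 - 60 = -58)
y(A, E) = 44 (y(A, E) = 4*(5 + 6) = 4*11 = 44)
H(F, x) = 73 - 3*F (H(F, x) = -3*F + 73 = 73 - 3*F)
1/(-3382 + H(y(-9, 3), R)) = 1/(-3382 + (73 - 3*44)) = 1/(-3382 + (73 - 132)) = 1/(-3382 - 59) = 1/(-3441) = -1/3441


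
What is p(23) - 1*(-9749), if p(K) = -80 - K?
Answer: 9646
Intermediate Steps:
p(23) - 1*(-9749) = (-80 - 1*23) - 1*(-9749) = (-80 - 23) + 9749 = -103 + 9749 = 9646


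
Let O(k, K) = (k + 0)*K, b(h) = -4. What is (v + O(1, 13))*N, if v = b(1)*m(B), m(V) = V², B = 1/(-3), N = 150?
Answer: 5650/3 ≈ 1883.3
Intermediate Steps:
B = -⅓ ≈ -0.33333
v = -4/9 (v = -4*(-⅓)² = -4*⅑ = -4/9 ≈ -0.44444)
O(k, K) = K*k (O(k, K) = k*K = K*k)
(v + O(1, 13))*N = (-4/9 + 13*1)*150 = (-4/9 + 13)*150 = (113/9)*150 = 5650/3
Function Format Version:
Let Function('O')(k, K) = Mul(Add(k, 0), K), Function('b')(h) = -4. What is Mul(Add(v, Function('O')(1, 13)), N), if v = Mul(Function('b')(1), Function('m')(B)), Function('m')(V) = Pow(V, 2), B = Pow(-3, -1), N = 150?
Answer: Rational(5650, 3) ≈ 1883.3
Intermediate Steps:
B = Rational(-1, 3) ≈ -0.33333
v = Rational(-4, 9) (v = Mul(-4, Pow(Rational(-1, 3), 2)) = Mul(-4, Rational(1, 9)) = Rational(-4, 9) ≈ -0.44444)
Function('O')(k, K) = Mul(K, k) (Function('O')(k, K) = Mul(k, K) = Mul(K, k))
Mul(Add(v, Function('O')(1, 13)), N) = Mul(Add(Rational(-4, 9), Mul(13, 1)), 150) = Mul(Add(Rational(-4, 9), 13), 150) = Mul(Rational(113, 9), 150) = Rational(5650, 3)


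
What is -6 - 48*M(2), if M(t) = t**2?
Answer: -198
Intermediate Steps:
-6 - 48*M(2) = -6 - 48*2**2 = -6 - 48*4 = -6 - 192 = -198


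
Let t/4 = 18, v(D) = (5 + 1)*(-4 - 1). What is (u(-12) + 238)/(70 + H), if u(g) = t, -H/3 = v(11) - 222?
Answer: 155/413 ≈ 0.37530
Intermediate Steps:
v(D) = -30 (v(D) = 6*(-5) = -30)
t = 72 (t = 4*18 = 72)
H = 756 (H = -3*(-30 - 222) = -3*(-252) = 756)
u(g) = 72
(u(-12) + 238)/(70 + H) = (72 + 238)/(70 + 756) = 310/826 = 310*(1/826) = 155/413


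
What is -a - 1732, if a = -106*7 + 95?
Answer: -1085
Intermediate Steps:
a = -647 (a = -742 + 95 = -647)
-a - 1732 = -1*(-647) - 1732 = 647 - 1732 = -1085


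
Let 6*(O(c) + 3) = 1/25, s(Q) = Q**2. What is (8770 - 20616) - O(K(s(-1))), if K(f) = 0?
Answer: -1776451/150 ≈ -11843.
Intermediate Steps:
O(c) = -449/150 (O(c) = -3 + (1/6)/25 = -3 + (1/6)*(1/25) = -3 + 1/150 = -449/150)
(8770 - 20616) - O(K(s(-1))) = (8770 - 20616) - 1*(-449/150) = -11846 + 449/150 = -1776451/150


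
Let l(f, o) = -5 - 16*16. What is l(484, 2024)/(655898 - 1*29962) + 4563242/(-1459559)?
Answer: -98506151359/31503121456 ≈ -3.1269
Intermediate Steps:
l(f, o) = -261 (l(f, o) = -5 - 256 = -261)
l(484, 2024)/(655898 - 1*29962) + 4563242/(-1459559) = -261/(655898 - 1*29962) + 4563242/(-1459559) = -261/(655898 - 29962) + 4563242*(-1/1459559) = -261/625936 - 4563242/1459559 = -261*1/625936 - 4563242/1459559 = -9/21584 - 4563242/1459559 = -98506151359/31503121456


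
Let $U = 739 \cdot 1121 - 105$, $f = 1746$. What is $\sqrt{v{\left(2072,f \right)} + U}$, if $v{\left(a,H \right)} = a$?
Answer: $\sqrt{830386} \approx 911.25$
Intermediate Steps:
$U = 828314$ ($U = 828419 - 105 = 828314$)
$\sqrt{v{\left(2072,f \right)} + U} = \sqrt{2072 + 828314} = \sqrt{830386}$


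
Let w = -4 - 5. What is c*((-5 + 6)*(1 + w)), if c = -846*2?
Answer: 13536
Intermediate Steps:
w = -9
c = -1692
c*((-5 + 6)*(1 + w)) = -1692*(-5 + 6)*(1 - 9) = -1692*(-8) = 13536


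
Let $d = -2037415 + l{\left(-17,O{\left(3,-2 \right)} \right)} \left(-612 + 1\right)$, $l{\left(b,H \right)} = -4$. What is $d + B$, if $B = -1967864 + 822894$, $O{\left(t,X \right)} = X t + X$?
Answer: $-3179941$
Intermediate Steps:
$O{\left(t,X \right)} = X + X t$
$B = -1144970$
$d = -2034971$ ($d = -2037415 - 4 \left(-612 + 1\right) = -2037415 - -2444 = -2037415 + 2444 = -2034971$)
$d + B = -2034971 - 1144970 = -3179941$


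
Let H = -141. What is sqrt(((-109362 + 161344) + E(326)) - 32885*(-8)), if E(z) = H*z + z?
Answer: sqrt(269422) ≈ 519.06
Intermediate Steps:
E(z) = -140*z (E(z) = -141*z + z = -140*z)
sqrt(((-109362 + 161344) + E(326)) - 32885*(-8)) = sqrt(((-109362 + 161344) - 140*326) - 32885*(-8)) = sqrt((51982 - 45640) + 263080) = sqrt(6342 + 263080) = sqrt(269422)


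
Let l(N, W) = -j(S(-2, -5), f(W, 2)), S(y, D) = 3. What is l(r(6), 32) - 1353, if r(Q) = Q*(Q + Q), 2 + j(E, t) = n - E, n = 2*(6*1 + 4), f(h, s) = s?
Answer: -1368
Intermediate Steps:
n = 20 (n = 2*(6 + 4) = 2*10 = 20)
j(E, t) = 18 - E (j(E, t) = -2 + (20 - E) = 18 - E)
r(Q) = 2*Q² (r(Q) = Q*(2*Q) = 2*Q²)
l(N, W) = -15 (l(N, W) = -(18 - 1*3) = -(18 - 3) = -1*15 = -15)
l(r(6), 32) - 1353 = -15 - 1353 = -1368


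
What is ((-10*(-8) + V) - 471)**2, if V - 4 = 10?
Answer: 142129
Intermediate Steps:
V = 14 (V = 4 + 10 = 14)
((-10*(-8) + V) - 471)**2 = ((-10*(-8) + 14) - 471)**2 = ((80 + 14) - 471)**2 = (94 - 471)**2 = (-377)**2 = 142129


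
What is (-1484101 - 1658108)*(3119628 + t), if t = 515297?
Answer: -11421694049325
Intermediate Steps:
(-1484101 - 1658108)*(3119628 + t) = (-1484101 - 1658108)*(3119628 + 515297) = -3142209*3634925 = -11421694049325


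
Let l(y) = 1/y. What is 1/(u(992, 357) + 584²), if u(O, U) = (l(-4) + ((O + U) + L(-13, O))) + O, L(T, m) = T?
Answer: 4/1373535 ≈ 2.9122e-6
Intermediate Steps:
u(O, U) = -53/4 + U + 2*O (u(O, U) = (1/(-4) + ((O + U) - 13)) + O = (-¼ + (-13 + O + U)) + O = (-53/4 + O + U) + O = -53/4 + U + 2*O)
1/(u(992, 357) + 584²) = 1/((-53/4 + 357 + 2*992) + 584²) = 1/((-53/4 + 357 + 1984) + 341056) = 1/(9311/4 + 341056) = 1/(1373535/4) = 4/1373535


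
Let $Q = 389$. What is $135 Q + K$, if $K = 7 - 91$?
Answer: $52431$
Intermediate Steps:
$K = -84$
$135 Q + K = 135 \cdot 389 - 84 = 52515 - 84 = 52431$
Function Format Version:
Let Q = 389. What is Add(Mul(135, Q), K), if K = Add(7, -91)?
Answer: 52431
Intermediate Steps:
K = -84
Add(Mul(135, Q), K) = Add(Mul(135, 389), -84) = Add(52515, -84) = 52431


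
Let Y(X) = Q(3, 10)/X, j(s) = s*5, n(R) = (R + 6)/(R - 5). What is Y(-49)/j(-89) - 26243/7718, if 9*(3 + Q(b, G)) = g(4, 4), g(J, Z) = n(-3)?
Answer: -6867025087/2019491880 ≈ -3.4004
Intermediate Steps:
n(R) = (6 + R)/(-5 + R)
g(J, Z) = -3/8 (g(J, Z) = (6 - 3)/(-5 - 3) = 3/(-8) = -⅛*3 = -3/8)
Q(b, G) = -73/24 (Q(b, G) = -3 + (⅑)*(-3/8) = -3 - 1/24 = -73/24)
j(s) = 5*s
Y(X) = -73/(24*X)
Y(-49)/j(-89) - 26243/7718 = (-73/24/(-49))/((5*(-89))) - 26243/7718 = -73/24*(-1/49)/(-445) - 26243*1/7718 = (73/1176)*(-1/445) - 26243/7718 = -73/523320 - 26243/7718 = -6867025087/2019491880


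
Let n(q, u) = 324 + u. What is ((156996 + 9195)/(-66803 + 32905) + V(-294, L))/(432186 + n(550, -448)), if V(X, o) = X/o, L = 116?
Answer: -3655521/212367546302 ≈ -1.7213e-5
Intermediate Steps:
((156996 + 9195)/(-66803 + 32905) + V(-294, L))/(432186 + n(550, -448)) = ((156996 + 9195)/(-66803 + 32905) - 294/116)/(432186 + (324 - 448)) = (166191/(-33898) - 294*1/116)/(432186 - 124) = (166191*(-1/33898) - 147/58)/432062 = (-166191/33898 - 147/58)*(1/432062) = -3655521/491521*1/432062 = -3655521/212367546302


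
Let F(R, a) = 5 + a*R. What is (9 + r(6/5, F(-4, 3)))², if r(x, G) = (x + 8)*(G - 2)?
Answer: 136161/25 ≈ 5446.4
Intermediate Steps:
F(R, a) = 5 + R*a
r(x, G) = (-2 + G)*(8 + x) (r(x, G) = (8 + x)*(-2 + G) = (-2 + G)*(8 + x))
(9 + r(6/5, F(-4, 3)))² = (9 + (-16 - 12/5 + 8*(5 - 4*3) + (5 - 4*3)*(6/5)))² = (9 + (-16 - 12/5 + 8*(5 - 12) + (5 - 12)*(6*(⅕))))² = (9 + (-16 - 2*6/5 + 8*(-7) - 7*6/5))² = (9 + (-16 - 12/5 - 56 - 42/5))² = (9 - 414/5)² = (-369/5)² = 136161/25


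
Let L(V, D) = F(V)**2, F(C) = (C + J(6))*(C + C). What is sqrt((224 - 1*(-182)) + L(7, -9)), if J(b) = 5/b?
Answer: sqrt(111895)/3 ≈ 111.50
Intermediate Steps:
F(C) = 2*C*(5/6 + C) (F(C) = (C + 5/6)*(C + C) = (C + 5*(1/6))*(2*C) = (C + 5/6)*(2*C) = (5/6 + C)*(2*C) = 2*C*(5/6 + C))
L(V, D) = V**2*(5 + 6*V)**2/9 (L(V, D) = (V*(5 + 6*V)/3)**2 = V**2*(5 + 6*V)**2/9)
sqrt((224 - 1*(-182)) + L(7, -9)) = sqrt((224 - 1*(-182)) + (1/9)*7**2*(5 + 6*7)**2) = sqrt((224 + 182) + (1/9)*49*(5 + 42)**2) = sqrt(406 + (1/9)*49*47**2) = sqrt(406 + (1/9)*49*2209) = sqrt(406 + 108241/9) = sqrt(111895/9) = sqrt(111895)/3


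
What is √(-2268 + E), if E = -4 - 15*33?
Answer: I*√2767 ≈ 52.602*I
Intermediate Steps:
E = -499 (E = -4 - 495 = -499)
√(-2268 + E) = √(-2268 - 499) = √(-2767) = I*√2767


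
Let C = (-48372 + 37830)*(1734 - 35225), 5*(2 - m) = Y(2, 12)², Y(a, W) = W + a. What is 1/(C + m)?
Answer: 5/1765310424 ≈ 2.8324e-9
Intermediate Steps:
m = -186/5 (m = 2 - (12 + 2)²/5 = 2 - ⅕*14² = 2 - ⅕*196 = 2 - 196/5 = -186/5 ≈ -37.200)
C = 353062122 (C = -10542*(-33491) = 353062122)
1/(C + m) = 1/(353062122 - 186/5) = 1/(1765310424/5) = 5/1765310424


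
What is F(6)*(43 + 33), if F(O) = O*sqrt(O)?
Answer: 456*sqrt(6) ≈ 1117.0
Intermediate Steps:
F(O) = O**(3/2)
F(6)*(43 + 33) = 6**(3/2)*(43 + 33) = (6*sqrt(6))*76 = 456*sqrt(6)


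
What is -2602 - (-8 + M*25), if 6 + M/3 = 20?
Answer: -3644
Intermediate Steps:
M = 42 (M = -18 + 3*20 = -18 + 60 = 42)
-2602 - (-8 + M*25) = -2602 - (-8 + 42*25) = -2602 - (-8 + 1050) = -2602 - 1*1042 = -2602 - 1042 = -3644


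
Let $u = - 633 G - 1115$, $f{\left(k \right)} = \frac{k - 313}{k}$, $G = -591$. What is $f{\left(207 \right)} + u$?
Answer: $\frac{77208410}{207} \approx 3.7299 \cdot 10^{5}$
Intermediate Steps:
$f{\left(k \right)} = \frac{-313 + k}{k}$ ($f{\left(k \right)} = \frac{k - 313}{k} = \frac{-313 + k}{k}$)
$u = 372988$ ($u = \left(-633\right) \left(-591\right) - 1115 = 374103 - 1115 = 372988$)
$f{\left(207 \right)} + u = \frac{-313 + 207}{207} + 372988 = \frac{1}{207} \left(-106\right) + 372988 = - \frac{106}{207} + 372988 = \frac{77208410}{207}$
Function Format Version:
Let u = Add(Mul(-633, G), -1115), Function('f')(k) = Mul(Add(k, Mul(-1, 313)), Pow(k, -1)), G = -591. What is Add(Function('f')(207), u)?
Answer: Rational(77208410, 207) ≈ 3.7299e+5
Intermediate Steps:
Function('f')(k) = Mul(Pow(k, -1), Add(-313, k)) (Function('f')(k) = Mul(Add(k, -313), Pow(k, -1)) = Mul(Add(-313, k), Pow(k, -1)) = Mul(Pow(k, -1), Add(-313, k)))
u = 372988 (u = Add(Mul(-633, -591), -1115) = Add(374103, -1115) = 372988)
Add(Function('f')(207), u) = Add(Mul(Pow(207, -1), Add(-313, 207)), 372988) = Add(Mul(Rational(1, 207), -106), 372988) = Add(Rational(-106, 207), 372988) = Rational(77208410, 207)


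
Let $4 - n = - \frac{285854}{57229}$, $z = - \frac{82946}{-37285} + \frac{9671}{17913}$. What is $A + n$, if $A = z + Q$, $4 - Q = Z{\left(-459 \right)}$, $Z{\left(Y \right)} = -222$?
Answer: $\frac{9087750992832077}{38222459625945} \approx 237.76$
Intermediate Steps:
$z = \frac{1846394933}{667886205}$ ($z = \left(-82946\right) \left(- \frac{1}{37285}\right) + 9671 \cdot \frac{1}{17913} = \frac{82946}{37285} + \frac{9671}{17913} = \frac{1846394933}{667886205} \approx 2.7645$)
$Q = 226$ ($Q = 4 - -222 = 4 + 222 = 226$)
$n = \frac{514770}{57229}$ ($n = 4 - - \frac{285854}{57229} = 4 + \frac{285854}{57229} = \frac{514770}{57229} \approx 8.9949$)
$A = \frac{152788677263}{667886205}$ ($A = \frac{1846394933}{667886205} + 226 = \frac{152788677263}{667886205} \approx 228.76$)
$A + n = \frac{152788677263}{667886205} + \frac{514770}{57229} = \frac{9087750992832077}{38222459625945}$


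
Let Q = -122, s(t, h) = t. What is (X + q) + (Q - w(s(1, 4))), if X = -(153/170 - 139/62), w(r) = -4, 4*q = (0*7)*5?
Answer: -18082/155 ≈ -116.66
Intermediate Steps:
q = 0 (q = ((0*7)*5)/4 = (0*5)/4 = (1/4)*0 = 0)
X = 208/155 (X = -(153*(1/170) - 139*1/62) = -(9/10 - 139/62) = -1*(-208/155) = 208/155 ≈ 1.3419)
(X + q) + (Q - w(s(1, 4))) = (208/155 + 0) + (-122 - 1*(-4)) = 208/155 + (-122 + 4) = 208/155 - 118 = -18082/155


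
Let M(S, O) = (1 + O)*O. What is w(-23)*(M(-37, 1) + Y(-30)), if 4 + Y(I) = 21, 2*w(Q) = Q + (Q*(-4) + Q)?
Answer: 437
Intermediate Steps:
M(S, O) = O*(1 + O)
w(Q) = -Q (w(Q) = (Q + (Q*(-4) + Q))/2 = (Q + (-4*Q + Q))/2 = (Q - 3*Q)/2 = (-2*Q)/2 = -Q)
Y(I) = 17 (Y(I) = -4 + 21 = 17)
w(-23)*(M(-37, 1) + Y(-30)) = (-1*(-23))*(1*(1 + 1) + 17) = 23*(1*2 + 17) = 23*(2 + 17) = 23*19 = 437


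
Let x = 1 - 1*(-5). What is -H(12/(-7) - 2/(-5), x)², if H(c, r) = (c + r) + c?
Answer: -13924/1225 ≈ -11.367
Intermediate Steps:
x = 6 (x = 1 + 5 = 6)
H(c, r) = r + 2*c
-H(12/(-7) - 2/(-5), x)² = -(6 + 2*(12/(-7) - 2/(-5)))² = -(6 + 2*(12*(-⅐) - 2*(-⅕)))² = -(6 + 2*(-12/7 + ⅖))² = -(6 + 2*(-46/35))² = -(6 - 92/35)² = -(118/35)² = -1*13924/1225 = -13924/1225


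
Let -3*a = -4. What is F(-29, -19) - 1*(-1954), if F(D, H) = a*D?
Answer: 5746/3 ≈ 1915.3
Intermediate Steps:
a = 4/3 (a = -1/3*(-4) = 4/3 ≈ 1.3333)
F(D, H) = 4*D/3
F(-29, -19) - 1*(-1954) = (4/3)*(-29) - 1*(-1954) = -116/3 + 1954 = 5746/3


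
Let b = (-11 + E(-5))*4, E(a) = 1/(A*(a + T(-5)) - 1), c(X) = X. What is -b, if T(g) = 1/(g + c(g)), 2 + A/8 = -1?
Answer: 26688/607 ≈ 43.967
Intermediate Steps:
A = -24 (A = -16 + 8*(-1) = -16 - 8 = -24)
T(g) = 1/(2*g) (T(g) = 1/(g + g) = 1/(2*g))
E(a) = 1/(7/5 - 24*a) (E(a) = 1/(-24*(a + (½)/(-5)) - 1) = 1/(-24*(a + (½)*(-⅕)) - 1) = 1/(-24*(a - ⅒) - 1) = 1/(-24*(-⅒ + a) - 1) = 1/((12/5 - 24*a) - 1) = 1/(7/5 - 24*a))
b = -26688/607 (b = (-11 - 5/(-7 + 120*(-5)))*4 = (-11 - 5/(-7 - 600))*4 = (-11 - 5/(-607))*4 = (-11 - 5*(-1/607))*4 = (-11 + 5/607)*4 = -6672/607*4 = -26688/607 ≈ -43.967)
-b = -1*(-26688/607) = 26688/607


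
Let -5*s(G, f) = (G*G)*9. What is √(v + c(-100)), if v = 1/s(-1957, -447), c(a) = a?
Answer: I*√3446864105/5871 ≈ 10.0*I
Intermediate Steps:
s(G, f) = -9*G²/5 (s(G, f) = -G*G*9/5 = -G²*9/5 = -9*G²/5)
v = -5/34468641 (v = 1/(-9/5*(-1957)²) = 1/(-9/5*3829849) = 1/(-34468641/5) = -5/34468641 ≈ -1.4506e-7)
√(v + c(-100)) = √(-5/34468641 - 100) = √(-3446864105/34468641) = I*√3446864105/5871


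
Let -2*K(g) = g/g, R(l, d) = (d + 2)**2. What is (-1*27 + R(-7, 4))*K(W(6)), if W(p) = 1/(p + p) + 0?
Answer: -9/2 ≈ -4.5000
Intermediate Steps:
R(l, d) = (2 + d)**2
W(p) = 1/(2*p) (W(p) = 1/(2*p) + 0 = 1/(2*p))
K(g) = -1/2 (K(g) = -g/(2*g) = -1/2*1 = -1/2)
(-1*27 + R(-7, 4))*K(W(6)) = (-1*27 + (2 + 4)**2)*(-1/2) = (-27 + 6**2)*(-1/2) = (-27 + 36)*(-1/2) = 9*(-1/2) = -9/2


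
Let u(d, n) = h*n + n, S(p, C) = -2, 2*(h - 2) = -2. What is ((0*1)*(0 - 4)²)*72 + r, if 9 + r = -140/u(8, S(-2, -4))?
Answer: 26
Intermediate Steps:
h = 1 (h = 2 + (½)*(-2) = 2 - 1 = 1)
u(d, n) = 2*n (u(d, n) = 1*n + n = n + n = 2*n)
r = 26 (r = -9 - 140/(2*(-2)) = -9 - 140/(-4) = -9 - 140*(-¼) = -9 + 35 = 26)
((0*1)*(0 - 4)²)*72 + r = ((0*1)*(0 - 4)²)*72 + 26 = (0*(-4)²)*72 + 26 = (0*16)*72 + 26 = 0*72 + 26 = 0 + 26 = 26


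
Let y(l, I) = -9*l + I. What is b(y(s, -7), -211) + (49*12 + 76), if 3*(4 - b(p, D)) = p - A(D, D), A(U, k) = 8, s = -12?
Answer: 637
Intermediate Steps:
y(l, I) = I - 9*l
b(p, D) = 20/3 - p/3 (b(p, D) = 4 - (p - 1*8)/3 = 4 - (p - 8)/3 = 4 - (-8 + p)/3 = 4 + (8/3 - p/3) = 20/3 - p/3)
b(y(s, -7), -211) + (49*12 + 76) = (20/3 - (-7 - 9*(-12))/3) + (49*12 + 76) = (20/3 - (-7 + 108)/3) + (588 + 76) = (20/3 - ⅓*101) + 664 = (20/3 - 101/3) + 664 = -27 + 664 = 637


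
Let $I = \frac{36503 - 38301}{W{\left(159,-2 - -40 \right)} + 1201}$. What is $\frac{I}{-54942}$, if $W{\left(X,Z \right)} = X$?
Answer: $\frac{899}{37360560} \approx 2.4063 \cdot 10^{-5}$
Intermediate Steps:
$I = - \frac{899}{680}$ ($I = \frac{36503 - 38301}{159 + 1201} = - \frac{1798}{1360} = \left(-1798\right) \frac{1}{1360} = - \frac{899}{680} \approx -1.3221$)
$\frac{I}{-54942} = - \frac{899}{680 \left(-54942\right)} = \left(- \frac{899}{680}\right) \left(- \frac{1}{54942}\right) = \frac{899}{37360560}$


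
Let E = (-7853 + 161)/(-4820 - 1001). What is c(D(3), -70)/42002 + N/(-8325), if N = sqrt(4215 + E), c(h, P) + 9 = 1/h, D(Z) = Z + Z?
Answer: -53/252012 - sqrt(15874000883)/16153275 ≈ -0.0080101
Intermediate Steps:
E = 7692/5821 (E = -7692/(-5821) = -7692*(-1/5821) = 7692/5821 ≈ 1.3214)
D(Z) = 2*Z
c(h, P) = -9 + 1/h
N = 3*sqrt(15874000883)/5821 (N = sqrt(4215 + 7692/5821) = sqrt(24543207/5821) = 3*sqrt(15874000883)/5821 ≈ 64.933)
c(D(3), -70)/42002 + N/(-8325) = (-9 + 1/(2*3))/42002 + (3*sqrt(15874000883)/5821)/(-8325) = (-9 + 1/6)*(1/42002) + (3*sqrt(15874000883)/5821)*(-1/8325) = (-9 + 1/6)*(1/42002) - sqrt(15874000883)/16153275 = -53/6*1/42002 - sqrt(15874000883)/16153275 = -53/252012 - sqrt(15874000883)/16153275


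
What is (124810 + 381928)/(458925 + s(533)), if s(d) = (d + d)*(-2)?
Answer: 506738/456793 ≈ 1.1093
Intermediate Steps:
s(d) = -4*d (s(d) = (2*d)*(-2) = -4*d)
(124810 + 381928)/(458925 + s(533)) = (124810 + 381928)/(458925 - 4*533) = 506738/(458925 - 2132) = 506738/456793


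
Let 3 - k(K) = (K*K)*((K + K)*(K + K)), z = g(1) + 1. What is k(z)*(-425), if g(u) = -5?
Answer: 433925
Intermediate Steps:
z = -4 (z = -5 + 1 = -4)
k(K) = 3 - 4*K⁴ (k(K) = 3 - K*K*(K + K)*(K + K) = 3 - K²*(2*K)*(2*K) = 3 - K²*4*K² = 3 - 4*K⁴)
k(z)*(-425) = (3 - 4*(-4)⁴)*(-425) = (3 - 4*256)*(-425) = (3 - 1024)*(-425) = -1021*(-425) = 433925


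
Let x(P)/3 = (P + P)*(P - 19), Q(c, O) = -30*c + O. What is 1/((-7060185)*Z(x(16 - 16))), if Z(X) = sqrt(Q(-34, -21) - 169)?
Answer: -sqrt(830)/5859953550 ≈ -4.9164e-9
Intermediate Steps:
Q(c, O) = O - 30*c
x(P) = 6*P*(-19 + P) (x(P) = 3*((P + P)*(P - 19)) = 3*((2*P)*(-19 + P)) = 3*(2*P*(-19 + P)) = 6*P*(-19 + P))
Z(X) = sqrt(830) (Z(X) = sqrt((-21 - 30*(-34)) - 169) = sqrt((-21 + 1020) - 169) = sqrt(999 - 169) = sqrt(830))
1/((-7060185)*Z(x(16 - 16))) = 1/((-7060185)*(sqrt(830))) = -sqrt(830)/5859953550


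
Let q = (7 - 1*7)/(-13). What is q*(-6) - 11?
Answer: -11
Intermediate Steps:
q = 0 (q = (7 - 7)*(-1/13) = 0*(-1/13) = 0)
q*(-6) - 11 = 0*(-6) - 11 = 0 - 11 = -11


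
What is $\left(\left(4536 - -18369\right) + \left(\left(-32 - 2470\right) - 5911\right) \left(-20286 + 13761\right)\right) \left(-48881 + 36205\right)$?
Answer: $-696137145480$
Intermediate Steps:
$\left(\left(4536 - -18369\right) + \left(\left(-32 - 2470\right) - 5911\right) \left(-20286 + 13761\right)\right) \left(-48881 + 36205\right) = \left(\left(4536 + 18369\right) + \left(\left(-32 - 2470\right) - 5911\right) \left(-6525\right)\right) \left(-12676\right) = \left(22905 + \left(-2502 - 5911\right) \left(-6525\right)\right) \left(-12676\right) = \left(22905 - -54894825\right) \left(-12676\right) = \left(22905 + 54894825\right) \left(-12676\right) = 54917730 \left(-12676\right) = -696137145480$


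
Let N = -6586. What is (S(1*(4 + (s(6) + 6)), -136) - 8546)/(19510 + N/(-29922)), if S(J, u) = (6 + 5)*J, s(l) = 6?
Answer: -125223570/291892403 ≈ -0.42901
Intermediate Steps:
S(J, u) = 11*J
(S(1*(4 + (s(6) + 6)), -136) - 8546)/(19510 + N/(-29922)) = (11*(1*(4 + (6 + 6))) - 8546)/(19510 - 6586/(-29922)) = (11*(1*(4 + 12)) - 8546)/(19510 - 6586*(-1/29922)) = (11*(1*16) - 8546)/(19510 + 3293/14961) = (11*16 - 8546)/(291892403/14961) = (176 - 8546)*(14961/291892403) = -8370*14961/291892403 = -125223570/291892403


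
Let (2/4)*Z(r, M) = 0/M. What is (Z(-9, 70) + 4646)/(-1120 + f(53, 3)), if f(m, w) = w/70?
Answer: -325220/78397 ≈ -4.1484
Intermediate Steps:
Z(r, M) = 0 (Z(r, M) = 2*(0/M) = 2*0 = 0)
f(m, w) = w/70 (f(m, w) = w*(1/70) = w/70)
(Z(-9, 70) + 4646)/(-1120 + f(53, 3)) = (0 + 4646)/(-1120 + (1/70)*3) = 4646/(-1120 + 3/70) = 4646/(-78397/70) = 4646*(-70/78397) = -325220/78397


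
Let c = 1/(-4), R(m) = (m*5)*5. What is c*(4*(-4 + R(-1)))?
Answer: 29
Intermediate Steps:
R(m) = 25*m (R(m) = (5*m)*5 = 25*m)
c = -¼ ≈ -0.25000
c*(4*(-4 + R(-1))) = -(-4 + 25*(-1)) = -(-4 - 25) = -(-29) = -¼*(-116) = 29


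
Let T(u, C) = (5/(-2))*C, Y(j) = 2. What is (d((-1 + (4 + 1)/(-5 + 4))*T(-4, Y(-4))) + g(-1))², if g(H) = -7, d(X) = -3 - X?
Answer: 1600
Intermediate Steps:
T(u, C) = -5*C/2 (T(u, C) = (5*(-½))*C = -5*C/2)
(d((-1 + (4 + 1)/(-5 + 4))*T(-4, Y(-4))) + g(-1))² = ((-3 - (-1 + (4 + 1)/(-5 + 4))*(-5/2*2)) - 7)² = ((-3 - (-1 + 5/(-1))*(-5)) - 7)² = ((-3 - (-1 + 5*(-1))*(-5)) - 7)² = ((-3 - (-1 - 5)*(-5)) - 7)² = ((-3 - (-6)*(-5)) - 7)² = ((-3 - 1*30) - 7)² = ((-3 - 30) - 7)² = (-33 - 7)² = (-40)² = 1600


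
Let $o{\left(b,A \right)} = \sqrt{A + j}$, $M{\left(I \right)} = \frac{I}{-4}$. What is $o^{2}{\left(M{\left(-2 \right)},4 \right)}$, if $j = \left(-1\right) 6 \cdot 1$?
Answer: $-2$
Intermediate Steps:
$j = -6$ ($j = \left(-6\right) 1 = -6$)
$M{\left(I \right)} = - \frac{I}{4}$ ($M{\left(I \right)} = I \left(- \frac{1}{4}\right) = - \frac{I}{4}$)
$o{\left(b,A \right)} = \sqrt{-6 + A}$ ($o{\left(b,A \right)} = \sqrt{A - 6} = \sqrt{-6 + A}$)
$o^{2}{\left(M{\left(-2 \right)},4 \right)} = \left(\sqrt{-6 + 4}\right)^{2} = \left(\sqrt{-2}\right)^{2} = \left(i \sqrt{2}\right)^{2} = -2$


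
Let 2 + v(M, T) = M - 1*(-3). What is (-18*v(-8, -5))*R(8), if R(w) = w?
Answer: 1008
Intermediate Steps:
v(M, T) = 1 + M (v(M, T) = -2 + (M - 1*(-3)) = -2 + (M + 3) = -2 + (3 + M) = 1 + M)
(-18*v(-8, -5))*R(8) = -18*(1 - 8)*8 = -18*(-7)*8 = 126*8 = 1008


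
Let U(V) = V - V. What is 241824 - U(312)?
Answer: 241824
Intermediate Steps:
U(V) = 0
241824 - U(312) = 241824 - 1*0 = 241824 + 0 = 241824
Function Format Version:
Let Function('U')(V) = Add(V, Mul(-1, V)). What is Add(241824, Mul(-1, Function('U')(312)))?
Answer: 241824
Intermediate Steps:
Function('U')(V) = 0
Add(241824, Mul(-1, Function('U')(312))) = Add(241824, Mul(-1, 0)) = Add(241824, 0) = 241824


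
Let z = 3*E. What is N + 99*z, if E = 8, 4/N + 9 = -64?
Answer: 173444/73 ≈ 2375.9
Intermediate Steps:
N = -4/73 (N = 4/(-9 - 64) = 4/(-73) = 4*(-1/73) = -4/73 ≈ -0.054795)
z = 24 (z = 3*8 = 24)
N + 99*z = -4/73 + 99*24 = -4/73 + 2376 = 173444/73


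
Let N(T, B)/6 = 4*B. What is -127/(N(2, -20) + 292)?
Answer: 127/188 ≈ 0.67553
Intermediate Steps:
N(T, B) = 24*B (N(T, B) = 6*(4*B) = 24*B)
-127/(N(2, -20) + 292) = -127/(24*(-20) + 292) = -127/(-480 + 292) = -127/(-188) = -1/188*(-127) = 127/188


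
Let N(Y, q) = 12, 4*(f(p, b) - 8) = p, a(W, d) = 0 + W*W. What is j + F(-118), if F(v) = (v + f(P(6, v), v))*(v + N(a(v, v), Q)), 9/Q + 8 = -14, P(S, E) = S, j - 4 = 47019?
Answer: 58524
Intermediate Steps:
a(W, d) = W² (a(W, d) = 0 + W² = W²)
j = 47023 (j = 4 + 47019 = 47023)
Q = -9/22 (Q = 9/(-8 - 14) = 9/(-22) = 9*(-1/22) = -9/22 ≈ -0.40909)
f(p, b) = 8 + p/4
F(v) = (12 + v)*(19/2 + v) (F(v) = (v + (8 + (¼)*6))*(v + 12) = (v + (8 + 3/2))*(12 + v) = (v + 19/2)*(12 + v) = (19/2 + v)*(12 + v) = (12 + v)*(19/2 + v))
j + F(-118) = 47023 + (114 + (-118)² + (43/2)*(-118)) = 47023 + (114 + 13924 - 2537) = 47023 + 11501 = 58524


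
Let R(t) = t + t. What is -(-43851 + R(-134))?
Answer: 44119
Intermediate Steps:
R(t) = 2*t
-(-43851 + R(-134)) = -(-43851 + 2*(-134)) = -(-43851 - 268) = -1*(-44119) = 44119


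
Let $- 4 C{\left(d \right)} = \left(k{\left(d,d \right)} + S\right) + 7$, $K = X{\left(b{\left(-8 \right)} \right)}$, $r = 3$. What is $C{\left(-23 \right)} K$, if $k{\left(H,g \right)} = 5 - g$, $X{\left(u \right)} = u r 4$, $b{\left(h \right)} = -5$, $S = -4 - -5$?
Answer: $540$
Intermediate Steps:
$S = 1$ ($S = -4 + 5 = 1$)
$X{\left(u \right)} = 12 u$ ($X{\left(u \right)} = u 3 \cdot 4 = 3 u 4 = 12 u$)
$K = -60$ ($K = 12 \left(-5\right) = -60$)
$C{\left(d \right)} = - \frac{13}{4} + \frac{d}{4}$ ($C{\left(d \right)} = - \frac{\left(\left(5 - d\right) + 1\right) + 7}{4} = - \frac{\left(6 - d\right) + 7}{4} = - \frac{13 - d}{4} = - \frac{13}{4} + \frac{d}{4}$)
$C{\left(-23 \right)} K = \left(- \frac{13}{4} + \frac{1}{4} \left(-23\right)\right) \left(-60\right) = \left(- \frac{13}{4} - \frac{23}{4}\right) \left(-60\right) = \left(-9\right) \left(-60\right) = 540$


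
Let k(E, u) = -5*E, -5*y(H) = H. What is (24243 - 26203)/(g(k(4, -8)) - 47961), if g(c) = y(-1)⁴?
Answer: 21875/535279 ≈ 0.040867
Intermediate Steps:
y(H) = -H/5
g(c) = 1/625 (g(c) = (-⅕*(-1))⁴ = (⅕)⁴ = 1/625)
(24243 - 26203)/(g(k(4, -8)) - 47961) = (24243 - 26203)/(1/625 - 47961) = -1960/(-29975624/625) = -1960*(-625/29975624) = 21875/535279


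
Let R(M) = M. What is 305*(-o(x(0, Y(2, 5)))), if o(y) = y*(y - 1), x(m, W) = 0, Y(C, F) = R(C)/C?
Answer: 0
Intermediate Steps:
Y(C, F) = 1 (Y(C, F) = C/C = 1)
o(y) = y*(-1 + y)
305*(-o(x(0, Y(2, 5)))) = 305*(-0*(-1 + 0)) = 305*(-0*(-1)) = 305*(-1*0) = 305*0 = 0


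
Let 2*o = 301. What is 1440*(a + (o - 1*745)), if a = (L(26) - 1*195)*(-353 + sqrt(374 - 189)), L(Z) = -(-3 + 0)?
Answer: 96741360 - 276480*sqrt(185) ≈ 9.2981e+7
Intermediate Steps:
o = 301/2 (o = (1/2)*301 = 301/2 ≈ 150.50)
L(Z) = 3 (L(Z) = -1*(-3) = 3)
a = 67776 - 192*sqrt(185) (a = (3 - 1*195)*(-353 + sqrt(374 - 189)) = (3 - 195)*(-353 + sqrt(185)) = -192*(-353 + sqrt(185)) = 67776 - 192*sqrt(185) ≈ 65165.)
1440*(a + (o - 1*745)) = 1440*((67776 - 192*sqrt(185)) + (301/2 - 1*745)) = 1440*((67776 - 192*sqrt(185)) + (301/2 - 745)) = 1440*((67776 - 192*sqrt(185)) - 1189/2) = 1440*(134363/2 - 192*sqrt(185)) = 96741360 - 276480*sqrt(185)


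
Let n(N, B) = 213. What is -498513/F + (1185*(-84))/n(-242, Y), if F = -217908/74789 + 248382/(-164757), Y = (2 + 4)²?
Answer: 48258099502854751/429771754726 ≈ 1.1229e+5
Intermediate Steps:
Y = 36 (Y = 6² = 36)
F = -18159369918/4107337091 (F = -217908*1/74789 + 248382*(-1/164757) = -217908/74789 - 82794/54919 = -18159369918/4107337091 ≈ -4.4212)
-498513/F + (1185*(-84))/n(-242, Y) = -498513/(-18159369918/4107337091) + (1185*(-84))/213 = -498513*(-4107337091/18159369918) - 99540*1/213 = 682520311748561/6053123306 - 33180/71 = 48258099502854751/429771754726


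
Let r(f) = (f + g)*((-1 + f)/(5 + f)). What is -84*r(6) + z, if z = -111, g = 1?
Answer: -4161/11 ≈ -378.27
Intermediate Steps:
r(f) = (1 + f)*(-1 + f)/(5 + f) (r(f) = (f + 1)*((-1 + f)/(5 + f)) = (1 + f)*((-1 + f)/(5 + f)) = (1 + f)*(-1 + f)/(5 + f))
-84*r(6) + z = -84*(-1 + 6²)/(5 + 6) - 111 = -84*(-1 + 36)/11 - 111 = -84*35/11 - 111 = -2940/11 - 111 = -4161/11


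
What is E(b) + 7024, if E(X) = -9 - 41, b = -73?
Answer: 6974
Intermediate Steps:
E(X) = -50
E(b) + 7024 = -50 + 7024 = 6974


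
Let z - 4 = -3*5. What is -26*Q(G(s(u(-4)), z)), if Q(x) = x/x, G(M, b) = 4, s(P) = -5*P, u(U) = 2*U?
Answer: -26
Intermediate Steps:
z = -11 (z = 4 - 3*5 = 4 - 15 = -11)
Q(x) = 1
-26*Q(G(s(u(-4)), z)) = -26*1 = -26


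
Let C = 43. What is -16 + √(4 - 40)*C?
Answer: -16 + 258*I ≈ -16.0 + 258.0*I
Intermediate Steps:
-16 + √(4 - 40)*C = -16 + √(4 - 40)*43 = -16 + √(-36)*43 = -16 + (6*I)*43 = -16 + 258*I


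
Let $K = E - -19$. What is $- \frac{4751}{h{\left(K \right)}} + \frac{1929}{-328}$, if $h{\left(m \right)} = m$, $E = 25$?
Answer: $- \frac{410801}{3608} \approx -113.86$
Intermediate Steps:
$K = 44$ ($K = 25 - -19 = 25 + 19 = 44$)
$- \frac{4751}{h{\left(K \right)}} + \frac{1929}{-328} = - \frac{4751}{44} + \frac{1929}{-328} = \left(-4751\right) \frac{1}{44} + 1929 \left(- \frac{1}{328}\right) = - \frac{4751}{44} - \frac{1929}{328} = - \frac{410801}{3608}$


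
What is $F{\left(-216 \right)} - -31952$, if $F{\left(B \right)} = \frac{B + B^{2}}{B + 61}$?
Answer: $\frac{981224}{31} \approx 31652.0$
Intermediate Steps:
$F{\left(B \right)} = \frac{B + B^{2}}{61 + B}$
$F{\left(-216 \right)} - -31952 = - \frac{216 \left(1 - 216\right)}{61 - 216} - -31952 = \left(-216\right) \frac{1}{-155} \left(-215\right) + 31952 = \left(-216\right) \left(- \frac{1}{155}\right) \left(-215\right) + 31952 = - \frac{9288}{31} + 31952 = \frac{981224}{31}$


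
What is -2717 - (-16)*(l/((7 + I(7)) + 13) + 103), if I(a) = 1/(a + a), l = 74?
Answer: -283813/281 ≈ -1010.0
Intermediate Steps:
I(a) = 1/(2*a)
-2717 - (-16)*(l/((7 + I(7)) + 13) + 103) = -2717 - (-16)*(74/((7 + (1/2)/7) + 13) + 103) = -2717 - (-16)*(74/((7 + (1/2)*(1/7)) + 13) + 103) = -2717 - (-16)*(74/((7 + 1/14) + 13) + 103) = -2717 - (-16)*(74/(99/14 + 13) + 103) = -2717 - (-16)*(74/(281/14) + 103) = -2717 - (-16)*(74*(14/281) + 103) = -2717 - (-16)*(1036/281 + 103) = -2717 - (-16)*29979/281 = -2717 - 1*(-479664/281) = -2717 + 479664/281 = -283813/281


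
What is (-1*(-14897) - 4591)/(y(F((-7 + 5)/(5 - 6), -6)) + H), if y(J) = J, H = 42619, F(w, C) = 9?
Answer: 5153/21314 ≈ 0.24177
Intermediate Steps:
(-1*(-14897) - 4591)/(y(F((-7 + 5)/(5 - 6), -6)) + H) = (-1*(-14897) - 4591)/(9 + 42619) = (14897 - 4591)/42628 = 10306*(1/42628) = 5153/21314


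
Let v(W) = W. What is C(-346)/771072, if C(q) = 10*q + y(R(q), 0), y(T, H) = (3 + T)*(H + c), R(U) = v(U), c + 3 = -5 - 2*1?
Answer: -5/128512 ≈ -3.8907e-5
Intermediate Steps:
c = -10 (c = -3 + (-5 - 2*1) = -3 + (-5 - 2) = -3 - 7 = -10)
R(U) = U
y(T, H) = (-10 + H)*(3 + T) (y(T, H) = (3 + T)*(H - 10) = (3 + T)*(-10 + H) = (-10 + H)*(3 + T))
C(q) = -30 (C(q) = 10*q + (-30 - 10*q + 3*0 + 0*q) = 10*q + (-30 - 10*q + 0 + 0) = 10*q + (-30 - 10*q) = -30)
C(-346)/771072 = -30/771072 = -30*1/771072 = -5/128512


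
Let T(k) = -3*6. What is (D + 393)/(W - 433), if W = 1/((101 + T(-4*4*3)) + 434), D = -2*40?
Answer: -161821/223860 ≈ -0.72287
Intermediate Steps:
T(k) = -18
D = -80
W = 1/517 (W = 1/((101 - 18) + 434) = 1/(83 + 434) = 1/517 ≈ 0.0019342)
(D + 393)/(W - 433) = (-80 + 393)/(1/517 - 433) = 313/(-223860/517) = 313*(-517/223860) = -161821/223860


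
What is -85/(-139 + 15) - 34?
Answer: -4131/124 ≈ -33.315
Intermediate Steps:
-85/(-139 + 15) - 34 = -85/(-124) - 34 = -1/124*(-85) - 34 = 85/124 - 34 = -4131/124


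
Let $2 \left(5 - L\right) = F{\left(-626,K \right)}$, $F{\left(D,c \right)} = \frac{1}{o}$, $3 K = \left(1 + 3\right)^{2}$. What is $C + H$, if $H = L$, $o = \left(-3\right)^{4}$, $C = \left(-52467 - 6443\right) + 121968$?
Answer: $\frac{10216205}{162} \approx 63063.0$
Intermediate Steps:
$K = \frac{16}{3}$ ($K = \frac{\left(1 + 3\right)^{2}}{3} = \frac{4^{2}}{3} = \frac{1}{3} \cdot 16 = \frac{16}{3} \approx 5.3333$)
$C = 63058$ ($C = \left(-52467 - 6443\right) + 121968 = -58910 + 121968 = 63058$)
$o = 81$
$F{\left(D,c \right)} = \frac{1}{81}$
$L = \frac{809}{162}$ ($L = 5 - \frac{1}{162} = \frac{809}{162} \approx 4.9938$)
$H = \frac{809}{162} \approx 4.9938$
$C + H = 63058 + \frac{809}{162} = \frac{10216205}{162}$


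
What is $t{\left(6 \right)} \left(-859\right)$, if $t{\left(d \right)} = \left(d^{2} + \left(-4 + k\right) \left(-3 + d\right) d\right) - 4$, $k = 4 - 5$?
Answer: $49822$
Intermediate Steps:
$k = -1$ ($k = 4 - 5 = -1$)
$t{\left(d \right)} = -4 + d^{2} + d \left(15 - 5 d\right)$ ($t{\left(d \right)} = \left(d^{2} + \left(-4 - 1\right) \left(-3 + d\right) d\right) - 4 = \left(d^{2} + - 5 \left(-3 + d\right) d\right) - 4 = \left(d^{2} + \left(15 - 5 d\right) d\right) - 4 = \left(d^{2} + d \left(15 - 5 d\right)\right) - 4 = -4 + d^{2} + d \left(15 - 5 d\right)$)
$t{\left(6 \right)} \left(-859\right) = \left(-4 - 4 \cdot 6^{2} + 15 \cdot 6\right) \left(-859\right) = \left(-4 - 144 + 90\right) \left(-859\right) = \left(-58\right) \left(-859\right) = 49822$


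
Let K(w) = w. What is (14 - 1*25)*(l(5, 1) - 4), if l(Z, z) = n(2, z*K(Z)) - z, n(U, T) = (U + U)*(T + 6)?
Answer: -429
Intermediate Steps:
n(U, T) = 2*U*(6 + T) (n(U, T) = (2*U)*(6 + T) = 2*U*(6 + T))
l(Z, z) = 24 - z + 4*Z*z (l(Z, z) = 2*2*(6 + z*Z) - z = 2*2*(6 + Z*z) - z = (24 + 4*Z*z) - z = 24 - z + 4*Z*z)
(14 - 1*25)*(l(5, 1) - 4) = (14 - 1*25)*((24 - 1*1 + 4*5*1) - 4) = (14 - 25)*((24 - 1 + 20) - 4) = -11*(43 - 4) = -11*39 = -429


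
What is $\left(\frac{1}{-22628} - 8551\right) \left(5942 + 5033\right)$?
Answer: $- \frac{2123575018275}{22628} \approx -9.3847 \cdot 10^{7}$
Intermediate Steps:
$\left(\frac{1}{-22628} - 8551\right) \left(5942 + 5033\right) = \left(- \frac{1}{22628} - 8551\right) 10975 = \left(- \frac{193492029}{22628}\right) 10975 = - \frac{2123575018275}{22628}$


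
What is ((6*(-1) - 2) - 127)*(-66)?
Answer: 8910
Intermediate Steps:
((6*(-1) - 2) - 127)*(-66) = ((-6 - 2) - 127)*(-66) = (-8 - 127)*(-66) = -135*(-66) = 8910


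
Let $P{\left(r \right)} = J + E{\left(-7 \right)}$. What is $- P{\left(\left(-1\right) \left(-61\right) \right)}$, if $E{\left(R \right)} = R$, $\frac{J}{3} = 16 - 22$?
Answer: $25$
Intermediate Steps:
$J = -18$ ($J = 3 \left(16 - 22\right) = 3 \left(-6\right) = -18$)
$P{\left(r \right)} = -25$ ($P{\left(r \right)} = -18 - 7 = -25$)
$- P{\left(\left(-1\right) \left(-61\right) \right)} = \left(-1\right) \left(-25\right) = 25$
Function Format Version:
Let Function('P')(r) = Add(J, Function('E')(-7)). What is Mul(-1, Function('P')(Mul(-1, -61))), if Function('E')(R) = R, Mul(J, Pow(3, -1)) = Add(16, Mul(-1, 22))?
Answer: 25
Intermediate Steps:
J = -18 (J = Mul(3, Add(16, Mul(-1, 22))) = Mul(3, Add(16, -22)) = Mul(3, -6) = -18)
Function('P')(r) = -25 (Function('P')(r) = Add(-18, -7) = -25)
Mul(-1, Function('P')(Mul(-1, -61))) = Mul(-1, -25) = 25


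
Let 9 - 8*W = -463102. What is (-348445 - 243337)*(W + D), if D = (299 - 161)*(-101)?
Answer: -104037346837/4 ≈ -2.6009e+10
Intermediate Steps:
W = 463111/8 (W = 9/8 - ⅛*(-463102) = 9/8 + 231551/4 = 463111/8 ≈ 57889.)
D = -13938 (D = 138*(-101) = -13938)
(-348445 - 243337)*(W + D) = (-348445 - 243337)*(463111/8 - 13938) = -591782*351607/8 = -104037346837/4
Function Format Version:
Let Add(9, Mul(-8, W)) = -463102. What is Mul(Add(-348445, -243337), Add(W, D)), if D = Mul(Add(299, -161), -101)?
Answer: Rational(-104037346837, 4) ≈ -2.6009e+10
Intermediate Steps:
W = Rational(463111, 8) (W = Add(Rational(9, 8), Mul(Rational(-1, 8), -463102)) = Add(Rational(9, 8), Rational(231551, 4)) = Rational(463111, 8) ≈ 57889.)
D = -13938 (D = Mul(138, -101) = -13938)
Mul(Add(-348445, -243337), Add(W, D)) = Mul(Add(-348445, -243337), Add(Rational(463111, 8), -13938)) = Mul(-591782, Rational(351607, 8)) = Rational(-104037346837, 4)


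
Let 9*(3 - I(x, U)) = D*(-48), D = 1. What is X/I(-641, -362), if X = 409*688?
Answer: 844176/25 ≈ 33767.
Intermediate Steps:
I(x, U) = 25/3 (I(x, U) = 3 - (-48)/9 = 3 - ⅑*(-48) = 3 + 16/3 = 25/3)
X = 281392
X/I(-641, -362) = 281392/(25/3) = 281392*(3/25) = 844176/25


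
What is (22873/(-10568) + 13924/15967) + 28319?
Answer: 4778308926305/168739256 ≈ 28318.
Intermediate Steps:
(22873/(-10568) + 13924/15967) + 28319 = (22873*(-1/10568) + 13924*(1/15967)) + 28319 = (-22873/10568 + 13924/15967) + 28319 = -218064359/168739256 + 28319 = 4778308926305/168739256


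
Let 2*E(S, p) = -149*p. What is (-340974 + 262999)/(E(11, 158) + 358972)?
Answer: -77975/347201 ≈ -0.22458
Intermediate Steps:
E(S, p) = -149*p/2 (E(S, p) = (-149*p)/2 = -149*p/2)
(-340974 + 262999)/(E(11, 158) + 358972) = (-340974 + 262999)/(-149/2*158 + 358972) = -77975/(-11771 + 358972) = -77975/347201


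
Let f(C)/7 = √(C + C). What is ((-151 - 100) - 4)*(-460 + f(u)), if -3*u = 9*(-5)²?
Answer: 117300 - 8925*I*√6 ≈ 1.173e+5 - 21862.0*I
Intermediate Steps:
u = -75 (u = -3*(-5)² = -3*25 = -⅓*225 = -75)
f(C) = 7*√2*√C (f(C) = 7*√(C + C) = 7*√(2*C) = 7*(√2*√C) = 7*√2*√C)
((-151 - 100) - 4)*(-460 + f(u)) = ((-151 - 100) - 4)*(-460 + 7*√2*√(-75)) = (-251 - 4)*(-460 + 7*√2*(5*I*√3)) = -255*(-460 + 35*I*√6) = 117300 - 8925*I*√6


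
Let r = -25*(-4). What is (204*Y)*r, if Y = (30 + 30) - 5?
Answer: 1122000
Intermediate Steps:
r = 100
Y = 55 (Y = 60 - 5 = 55)
(204*Y)*r = (204*55)*100 = 11220*100 = 1122000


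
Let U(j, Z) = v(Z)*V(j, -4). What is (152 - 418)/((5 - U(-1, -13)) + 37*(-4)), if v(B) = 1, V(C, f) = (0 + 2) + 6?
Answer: 266/151 ≈ 1.7616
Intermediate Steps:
V(C, f) = 8 (V(C, f) = 2 + 6 = 8)
U(j, Z) = 8 (U(j, Z) = 1*8 = 8)
(152 - 418)/((5 - U(-1, -13)) + 37*(-4)) = (152 - 418)/((5 - 1*8) + 37*(-4)) = -266/((5 - 8) - 148) = -266/(-3 - 148) = -266/(-151) = -266*(-1/151) = 266/151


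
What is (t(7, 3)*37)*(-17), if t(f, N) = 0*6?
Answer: 0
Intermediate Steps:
t(f, N) = 0
(t(7, 3)*37)*(-17) = (0*37)*(-17) = 0*(-17) = 0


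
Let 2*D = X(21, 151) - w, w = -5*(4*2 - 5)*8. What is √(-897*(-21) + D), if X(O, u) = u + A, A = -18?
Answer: √75854/2 ≈ 137.71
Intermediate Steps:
X(O, u) = -18 + u (X(O, u) = u - 18 = -18 + u)
w = -120 (w = -5*(8 - 5)*8 = -5*3*8 = -15*8 = -120)
D = 253/2 (D = ((-18 + 151) - 1*(-120))/2 = (133 + 120)/2 = (½)*253 = 253/2 ≈ 126.50)
√(-897*(-21) + D) = √(-897*(-21) + 253/2) = √(-299*(-63) + 253/2) = √(18837 + 253/2) = √(37927/2) = √75854/2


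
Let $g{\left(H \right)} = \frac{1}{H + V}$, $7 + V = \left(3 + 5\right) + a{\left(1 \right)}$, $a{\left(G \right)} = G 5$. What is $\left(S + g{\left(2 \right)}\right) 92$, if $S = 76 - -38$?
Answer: $\frac{20999}{2} \approx 10500.0$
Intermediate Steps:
$a{\left(G \right)} = 5 G$
$S = 114$ ($S = 76 + 38 = 114$)
$V = 6$ ($V = -7 + \left(\left(3 + 5\right) + 5 \cdot 1\right) = -7 + \left(8 + 5\right) = -7 + 13 = 6$)
$g{\left(H \right)} = \frac{1}{6 + H}$ ($g{\left(H \right)} = \frac{1}{H + 6} = \frac{1}{6 + H}$)
$\left(S + g{\left(2 \right)}\right) 92 = \left(114 + \frac{1}{6 + 2}\right) 92 = \left(114 + \frac{1}{8}\right) 92 = \frac{913}{8} \cdot 92 = \frac{20999}{2}$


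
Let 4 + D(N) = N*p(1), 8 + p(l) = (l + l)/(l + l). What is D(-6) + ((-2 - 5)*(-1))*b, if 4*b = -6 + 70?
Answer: 150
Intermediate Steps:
p(l) = -7 (p(l) = -8 + (l + l)/(l + l) = -8 + (2*l)/((2*l)) = -8 + (2*l)*(1/(2*l)) = -8 + 1 = -7)
D(N) = -4 - 7*N (D(N) = -4 + N*(-7) = -4 - 7*N)
b = 16 (b = (-6 + 70)/4 = (1/4)*64 = 16)
D(-6) + ((-2 - 5)*(-1))*b = (-4 - 7*(-6)) + ((-2 - 5)*(-1))*16 = (-4 + 42) - 7*(-1)*16 = 38 + 7*16 = 38 + 112 = 150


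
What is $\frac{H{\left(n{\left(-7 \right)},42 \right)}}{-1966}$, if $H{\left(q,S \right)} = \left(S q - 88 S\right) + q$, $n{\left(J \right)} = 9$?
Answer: $\frac{3309}{1966} \approx 1.6831$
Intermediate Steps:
$H{\left(q,S \right)} = q - 88 S + S q$ ($H{\left(q,S \right)} = \left(- 88 S + S q\right) + q = q - 88 S + S q$)
$\frac{H{\left(n{\left(-7 \right)},42 \right)}}{-1966} = \frac{9 - 3696 + 42 \cdot 9}{-1966} = \left(9 - 3696 + 378\right) \left(- \frac{1}{1966}\right) = \left(-3309\right) \left(- \frac{1}{1966}\right) = \frac{3309}{1966}$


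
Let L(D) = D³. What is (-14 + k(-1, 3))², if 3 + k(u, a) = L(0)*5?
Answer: 289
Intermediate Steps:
k(u, a) = -3 (k(u, a) = -3 + 0³*5 = -3 + 0*5 = -3 + 0 = -3)
(-14 + k(-1, 3))² = (-14 - 3)² = (-17)² = 289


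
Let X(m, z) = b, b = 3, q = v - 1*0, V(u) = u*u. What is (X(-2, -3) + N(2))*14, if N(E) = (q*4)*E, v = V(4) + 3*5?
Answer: 3514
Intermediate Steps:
V(u) = u²
v = 31 (v = 4² + 3*5 = 16 + 15 = 31)
q = 31 (q = 31 - 1*0 = 31 + 0 = 31)
N(E) = 124*E (N(E) = (31*4)*E = 124*E)
X(m, z) = 3
(X(-2, -3) + N(2))*14 = (3 + 124*2)*14 = (3 + 248)*14 = 251*14 = 3514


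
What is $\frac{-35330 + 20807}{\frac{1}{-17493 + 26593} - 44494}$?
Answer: $\frac{44053100}{134965133} \approx 0.3264$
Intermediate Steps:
$\frac{-35330 + 20807}{\frac{1}{-17493 + 26593} - 44494} = - \frac{14523}{\frac{1}{9100} - 44494} = - \frac{14523}{- \frac{404895399}{9100}} = \left(-14523\right) \left(- \frac{9100}{404895399}\right) = \frac{44053100}{134965133}$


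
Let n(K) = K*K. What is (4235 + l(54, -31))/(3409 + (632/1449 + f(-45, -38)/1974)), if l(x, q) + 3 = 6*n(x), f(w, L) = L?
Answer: 46241937/7255985 ≈ 6.3729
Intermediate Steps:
n(K) = K²
l(x, q) = -3 + 6*x²
(4235 + l(54, -31))/(3409 + (632/1449 + f(-45, -38)/1974)) = (4235 + (-3 + 6*54²))/(3409 + (632/1449 - 38/1974)) = (4235 + (-3 + 6*2916))/(3409 + (632*(1/1449) - 38*1/1974)) = (4235 + (-3 + 17496))/(3409 + (632/1449 - 19/987)) = (4235 + 17493)/(3409 + 28393/68103) = 21728/(232191520/68103) = 21728*(68103/232191520) = 46241937/7255985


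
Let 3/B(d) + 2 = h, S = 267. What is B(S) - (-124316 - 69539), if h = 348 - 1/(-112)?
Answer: 7512463151/38753 ≈ 1.9386e+5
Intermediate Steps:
h = 38977/112 (h = 348 - 1*(-1/112) = 348 + 1/112 = 38977/112 ≈ 348.01)
B(d) = 336/38753 (B(d) = 3/(-2 + 38977/112) = 3/(38753/112) = 3*(112/38753) = 336/38753)
B(S) - (-124316 - 69539) = 336/38753 - (-124316 - 69539) = 336/38753 - 1*(-193855) = 336/38753 + 193855 = 7512463151/38753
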